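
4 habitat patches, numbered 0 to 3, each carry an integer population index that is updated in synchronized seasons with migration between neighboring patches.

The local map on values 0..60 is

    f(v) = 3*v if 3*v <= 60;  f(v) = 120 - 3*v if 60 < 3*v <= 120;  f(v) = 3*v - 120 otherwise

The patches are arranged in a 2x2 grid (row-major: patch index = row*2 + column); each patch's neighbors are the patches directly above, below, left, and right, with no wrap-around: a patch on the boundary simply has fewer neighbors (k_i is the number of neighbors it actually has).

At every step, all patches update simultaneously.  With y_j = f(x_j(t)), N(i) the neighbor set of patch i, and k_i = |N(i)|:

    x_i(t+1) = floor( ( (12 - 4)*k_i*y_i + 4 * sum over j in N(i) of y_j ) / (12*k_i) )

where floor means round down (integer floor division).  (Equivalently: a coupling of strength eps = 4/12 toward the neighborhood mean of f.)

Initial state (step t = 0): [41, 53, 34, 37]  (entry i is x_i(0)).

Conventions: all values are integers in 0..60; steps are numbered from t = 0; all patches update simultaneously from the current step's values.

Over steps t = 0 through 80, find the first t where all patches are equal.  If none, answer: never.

Simulating step by step:
t=0: [41, 53, 34, 37]  (not all equal)
t=1: [11, 28, 14, 15]  (not all equal)
t=2: [35, 37, 41, 43]  (not all equal)
t=3: [12, 10, 6, 8]  (not all equal)
t=4: [32, 30, 22, 24]  (not all equal)
t=5: [30, 32, 48, 46]  (not all equal)
t=6: [28, 24, 24, 20]  (not all equal)
t=7: [40, 48, 48, 56]  (not all equal)
t=8: [8, 24, 24, 40]  (not all equal)
t=9: [32, 36, 36, 16]  (not all equal)
t=10: [20, 20, 20, 36]  (not all equal)
t=11: [60, 52, 52, 28]  (not all equal)
t=12: [52, 40, 40, 36]  (not all equal)
t=13: [24, 8, 8, 8]  (not all equal)
t=14: [40, 28, 28, 24]  (not all equal)
t=15: [12, 32, 32, 44]  (not all equal)
t=16: [32, 24, 24, 16]  (not all equal)
t=17: [32, 44, 44, 48]  (not all equal)
t=18: [20, 16, 16, 20]  (not all equal)
t=19: [56, 52, 52, 56]  (not all equal)
t=20: [44, 40, 40, 44]  (not all equal)
t=21: [8, 4, 4, 8]  (not all equal)
t=22: [20, 16, 16, 20]  (not all equal)

Answer: never
Key observation: The state at step 18 reappears at step 22 — the system is in a cycle of period 4 from step 18 on.  No step 0..22 is synchronized, and the cycle repeats forever, so no step up to 80 (or ever) has all patches equal.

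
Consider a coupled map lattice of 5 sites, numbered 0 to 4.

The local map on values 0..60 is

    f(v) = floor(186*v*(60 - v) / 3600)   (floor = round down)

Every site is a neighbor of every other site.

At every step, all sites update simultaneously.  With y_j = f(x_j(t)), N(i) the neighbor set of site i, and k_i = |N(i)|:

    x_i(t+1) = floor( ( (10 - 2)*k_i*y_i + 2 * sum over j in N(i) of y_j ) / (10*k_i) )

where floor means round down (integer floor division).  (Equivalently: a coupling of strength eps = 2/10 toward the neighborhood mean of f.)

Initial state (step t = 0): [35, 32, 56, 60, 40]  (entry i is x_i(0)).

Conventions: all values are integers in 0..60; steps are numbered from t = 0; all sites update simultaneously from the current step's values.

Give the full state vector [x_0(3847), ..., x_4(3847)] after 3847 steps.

Answer: [42, 42, 42, 42, 42]
Key observation: The state at step 7, [42, 42, 42, 42, 42], reappears at step 9: the system is in a cycle of period 2 from step 7 on.  Therefore the state at step 3847 equals the state at step 7 + ((3847 - 7) mod 2) = 7, which is [42, 42, 42, 42, 42].

Derivation:
t=0: [35, 32, 56, 60, 40]
t=1: [40, 41, 15, 7, 37]
t=2: [39, 38, 34, 23, 41]
t=3: [42, 42, 44, 42, 40]
t=4: [38, 38, 36, 38, 40]
t=5: [42, 42, 43, 42, 41]
t=6: [38, 38, 37, 38, 39]
t=7: [42, 42, 42, 42, 42]
t=8: [39, 39, 39, 39, 39]
t=9: [42, 42, 42, 42, 42]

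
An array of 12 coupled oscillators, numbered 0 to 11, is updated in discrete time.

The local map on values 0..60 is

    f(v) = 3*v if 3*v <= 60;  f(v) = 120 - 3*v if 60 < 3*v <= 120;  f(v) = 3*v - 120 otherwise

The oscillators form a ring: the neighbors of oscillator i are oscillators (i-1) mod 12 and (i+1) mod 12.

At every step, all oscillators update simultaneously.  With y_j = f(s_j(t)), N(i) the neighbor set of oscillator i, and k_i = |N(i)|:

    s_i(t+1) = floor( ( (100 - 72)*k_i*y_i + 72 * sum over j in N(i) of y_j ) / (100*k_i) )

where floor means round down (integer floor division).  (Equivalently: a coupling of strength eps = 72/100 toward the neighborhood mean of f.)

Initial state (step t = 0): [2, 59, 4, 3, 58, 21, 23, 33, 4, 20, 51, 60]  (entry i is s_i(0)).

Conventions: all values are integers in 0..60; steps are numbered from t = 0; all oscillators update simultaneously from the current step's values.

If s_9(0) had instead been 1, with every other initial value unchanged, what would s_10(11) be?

Answer: s_10(11) = 8
Key observation: This trace re-runs the system from the modified initial state.

Derivation:
t=0: [2, 59, 4, 3, 58, 21, 23, 33, 4, 1, 51, 60]
t=1: [43, 22, 27, 26, 38, 53, 42, 28, 12, 17, 31, 30]
t=2: [32, 32, 45, 27, 30, 15, 28, 25, 41, 36, 36, 21]
t=3: [35, 20, 26, 27, 38, 36, 42, 26, 21, 8, 28, 28]
t=4: [38, 37, 47, 28, 20, 7, 21, 34, 39, 40, 31, 28]
t=5: [17, 12, 22, 39, 37, 48, 30, 26, 7, 10, 20, 21]
t=6: [47, 47, 29, 23, 12, 20, 32, 30, 31, 37, 48, 55]
t=7: [29, 25, 35, 39, 50, 38, 39, 26, 21, 20, 26, 28]
t=8: [38, 29, 21, 17, 11, 13, 18, 33, 52, 52, 46, 37]
t=9: [16, 31, 46, 46, 41, 42, 36, 38, 30, 29, 21, 11]
t=10: [35, 31, 21, 12, 9, 7, 7, 16, 22, 40, 39, 47]
t=11: [21, 33, 38, 40, 28, 23, 30, 40, 32, 20, 8, 12]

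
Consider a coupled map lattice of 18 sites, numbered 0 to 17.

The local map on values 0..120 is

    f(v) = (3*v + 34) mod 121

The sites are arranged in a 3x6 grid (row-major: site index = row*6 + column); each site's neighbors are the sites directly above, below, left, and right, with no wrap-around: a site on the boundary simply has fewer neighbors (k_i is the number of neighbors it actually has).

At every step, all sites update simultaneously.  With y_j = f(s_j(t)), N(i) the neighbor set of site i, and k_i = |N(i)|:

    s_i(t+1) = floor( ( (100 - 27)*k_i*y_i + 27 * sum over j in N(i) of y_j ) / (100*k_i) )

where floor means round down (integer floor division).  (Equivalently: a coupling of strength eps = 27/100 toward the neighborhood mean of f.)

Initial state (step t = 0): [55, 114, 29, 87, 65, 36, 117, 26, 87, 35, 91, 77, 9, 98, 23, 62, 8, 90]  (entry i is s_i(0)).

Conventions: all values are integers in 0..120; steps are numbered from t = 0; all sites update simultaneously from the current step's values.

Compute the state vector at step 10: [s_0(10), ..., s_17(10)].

Simulating step by step:
t=0: [55, 114, 29, 87, 65, 36, 117, 26, 87, 35, 91, 77, 9, 98, 23, 62, 8, 90]
t=1: [61, 26, 10, 50, 91, 33, 38, 93, 54, 31, 61, 30, 59, 87, 96, 88, 62, 56]
t=2: [88, 102, 69, 58, 62, 17, 42, 69, 69, 23, 81, 19, 76, 60, 74, 57, 93, 72]
t=3: [59, 98, 115, 92, 90, 87, 46, 111, 111, 97, 50, 77, 32, 81, 36, 78, 63, 27]
t=4: [84, 72, 25, 64, 61, 50, 46, 14, 11, 71, 64, 37, 18, 28, 21, 37, 92, 100]
t=5: [40, 26, 95, 95, 94, 62, 55, 71, 68, 23, 89, 40, 87, 109, 89, 32, 69, 79]
t=6: [49, 92, 83, 79, 75, 86, 65, 32, 101, 92, 65, 40, 65, 97, 65, 31, 96, 41]
t=7: [67, 59, 47, 32, 29, 43, 94, 30, 84, 65, 92, 41, 104, 80, 95, 27, 71, 41]
t=8: [105, 81, 52, 21, 10, 35, 73, 18, 48, 94, 59, 39, 90, 39, 73, 101, 23, 31]
t=9: [84, 49, 67, 89, 65, 25, 31, 73, 57, 76, 83, 32, 50, 36, 24, 86, 92, 22]
t=10: [41, 59, 101, 64, 97, 95, 15, 19, 78, 30, 43, 29, 49, 31, 91, 53, 66, 83]

Answer: [41, 59, 101, 64, 97, 95, 15, 19, 78, 30, 43, 29, 49, 31, 91, 53, 66, 83]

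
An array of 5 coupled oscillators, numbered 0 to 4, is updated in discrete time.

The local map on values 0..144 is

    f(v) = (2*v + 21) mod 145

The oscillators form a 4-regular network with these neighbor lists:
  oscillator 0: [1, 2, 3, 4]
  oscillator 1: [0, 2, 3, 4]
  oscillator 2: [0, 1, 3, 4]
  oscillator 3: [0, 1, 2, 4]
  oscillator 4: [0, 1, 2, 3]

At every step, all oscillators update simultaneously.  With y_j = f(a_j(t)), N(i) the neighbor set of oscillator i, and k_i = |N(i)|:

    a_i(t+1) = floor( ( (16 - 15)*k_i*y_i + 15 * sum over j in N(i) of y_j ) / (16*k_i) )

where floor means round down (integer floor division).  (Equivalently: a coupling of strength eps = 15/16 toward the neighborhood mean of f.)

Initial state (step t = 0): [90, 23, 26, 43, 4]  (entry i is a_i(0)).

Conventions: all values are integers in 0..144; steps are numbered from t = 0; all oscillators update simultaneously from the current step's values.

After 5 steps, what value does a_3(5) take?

Simulating step by step:
t=0: [90, 23, 26, 43, 4]
t=1: [68, 66, 65, 59, 72]
t=2: [41, 41, 42, 19, 39]
t=3: [92, 92, 91, 99, 92]
t=4: [62, 62, 63, 60, 62]
t=5: [33, 33, 33, 9, 33]

Answer: a_3(5) = 9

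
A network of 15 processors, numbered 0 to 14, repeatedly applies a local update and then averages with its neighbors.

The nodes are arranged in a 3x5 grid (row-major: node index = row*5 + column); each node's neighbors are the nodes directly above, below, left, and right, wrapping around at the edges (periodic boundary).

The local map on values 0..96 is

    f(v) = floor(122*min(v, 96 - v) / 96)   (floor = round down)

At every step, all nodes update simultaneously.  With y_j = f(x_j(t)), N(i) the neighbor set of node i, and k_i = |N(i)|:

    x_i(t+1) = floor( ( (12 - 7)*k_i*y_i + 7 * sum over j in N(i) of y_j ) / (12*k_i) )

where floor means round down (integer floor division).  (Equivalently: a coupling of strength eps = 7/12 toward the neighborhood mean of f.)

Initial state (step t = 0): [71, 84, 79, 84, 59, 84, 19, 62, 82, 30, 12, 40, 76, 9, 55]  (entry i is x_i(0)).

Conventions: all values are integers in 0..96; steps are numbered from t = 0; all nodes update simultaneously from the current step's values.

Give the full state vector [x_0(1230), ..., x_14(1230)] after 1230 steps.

Simulating step by step:
t=0: [71, 84, 79, 84, 59, 84, 19, 62, 82, 30, 12, 40, 76, 9, 55]
t=1: [26, 24, 23, 20, 39, 22, 27, 30, 22, 34, 27, 32, 28, 20, 37]
t=2: [34, 32, 30, 29, 42, 32, 33, 34, 30, 39, 35, 36, 33, 29, 41]
t=3: [43, 41, 39, 39, 48, 42, 41, 40, 39, 47, 44, 42, 40, 39, 48]
t=4: [54, 52, 49, 50, 57, 54, 52, 50, 50, 57, 55, 52, 50, 50, 58]
t=5: [52, 55, 57, 56, 50, 52, 55, 57, 56, 50, 52, 55, 57, 56, 50]
t=6: [55, 52, 49, 51, 56, 55, 52, 49, 51, 56, 55, 52, 49, 51, 56]
t=7: [52, 55, 58, 56, 51, 52, 55, 58, 56, 51, 52, 55, 58, 56, 51]
t=8: [54, 51, 48, 50, 55, 54, 51, 48, 50, 55, 54, 51, 48, 50, 55]
t=9: [53, 57, 59, 57, 53, 53, 57, 59, 57, 53, 53, 57, 59, 57, 53]
t=10: [53, 49, 47, 49, 53, 53, 49, 47, 49, 53, 53, 49, 47, 49, 53]
t=11: [54, 58, 59, 58, 54, 54, 58, 59, 58, 54, 54, 58, 59, 58, 54]
t=12: [52, 48, 47, 48, 52, 52, 48, 47, 48, 52, 52, 48, 47, 48, 52]
t=13: [55, 59, 59, 59, 55, 55, 59, 59, 59, 55, 55, 59, 59, 59, 55]
t=14: [51, 47, 47, 47, 51, 51, 47, 47, 47, 51, 51, 47, 47, 47, 51]
t=15: [57, 58, 59, 58, 57, 57, 58, 59, 58, 57, 57, 58, 59, 58, 57]
t=16: [48, 48, 47, 48, 48, 48, 48, 47, 48, 48, 48, 48, 47, 48, 48]
t=17: [61, 60, 59, 60, 61, 61, 60, 59, 60, 61, 61, 60, 59, 60, 61]
t=18: [44, 45, 46, 45, 44, 44, 45, 46, 45, 44, 44, 45, 46, 45, 44]
t=19: [55, 56, 57, 56, 55, 55, 56, 57, 56, 55, 55, 56, 57, 56, 55]
t=20: [51, 50, 49, 50, 51, 51, 50, 49, 50, 51, 51, 50, 49, 50, 51]
t=21: [57, 58, 58, 58, 57, 57, 58, 58, 58, 57, 57, 58, 58, 58, 57]
t=22: [48, 48, 48, 48, 48, 48, 48, 48, 48, 48, 48, 48, 48, 48, 48]
t=23: [61, 61, 61, 61, 61, 61, 61, 61, 61, 61, 61, 61, 61, 61, 61]
t=24: [44, 44, 44, 44, 44, 44, 44, 44, 44, 44, 44, 44, 44, 44, 44]
t=25: [55, 55, 55, 55, 55, 55, 55, 55, 55, 55, 55, 55, 55, 55, 55]
t=26: [52, 52, 52, 52, 52, 52, 52, 52, 52, 52, 52, 52, 52, 52, 52]
t=27: [55, 55, 55, 55, 55, 55, 55, 55, 55, 55, 55, 55, 55, 55, 55]

Answer: [52, 52, 52, 52, 52, 52, 52, 52, 52, 52, 52, 52, 52, 52, 52]
Key observation: The state at step 25, [55, 55, 55, 55, 55, 55, 55, 55, 55, 55, 55, 55, 55, 55, 55], reappears at step 27: the system is in a cycle of period 2 from step 25 on.  Therefore the state at step 1230 equals the state at step 25 + ((1230 - 25) mod 2) = 26, which is [52, 52, 52, 52, 52, 52, 52, 52, 52, 52, 52, 52, 52, 52, 52].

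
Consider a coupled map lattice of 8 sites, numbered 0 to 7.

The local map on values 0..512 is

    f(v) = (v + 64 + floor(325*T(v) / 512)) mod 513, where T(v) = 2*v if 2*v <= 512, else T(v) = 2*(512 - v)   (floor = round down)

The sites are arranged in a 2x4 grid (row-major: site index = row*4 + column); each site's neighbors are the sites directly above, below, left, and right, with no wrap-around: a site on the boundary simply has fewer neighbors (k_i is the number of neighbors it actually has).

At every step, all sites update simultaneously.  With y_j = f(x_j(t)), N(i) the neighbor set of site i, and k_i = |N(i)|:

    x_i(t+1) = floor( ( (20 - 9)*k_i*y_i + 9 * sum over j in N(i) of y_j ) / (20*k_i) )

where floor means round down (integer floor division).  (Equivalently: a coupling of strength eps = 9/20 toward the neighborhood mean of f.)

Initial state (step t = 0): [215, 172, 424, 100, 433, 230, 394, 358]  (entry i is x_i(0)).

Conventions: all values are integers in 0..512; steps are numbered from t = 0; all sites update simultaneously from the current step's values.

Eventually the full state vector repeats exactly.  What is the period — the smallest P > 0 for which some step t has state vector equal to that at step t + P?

Simulating step by step:
t=0: [215, 172, 424, 100, 433, 230, 394, 358]
t=1: [141, 279, 173, 202, 70, 134, 91, 143]
t=2: [289, 249, 311, 194, 291, 294, 330, 276]
t=3: [121, 117, 174, 331, 122, 119, 116, 207]
t=4: [336, 350, 366, 168, 338, 333, 301, 109]
t=5: [108, 106, 156, 337, 109, 111, 144, 297]
t=6: [308, 323, 350, 181, 311, 324, 342, 178]
t=7: [116, 112, 162, 389, 116, 112, 162, 387]
t=8: [324, 336, 363, 171, 324, 336, 363, 171]
t=9: [112, 109, 156, 373, 112, 109, 156, 373]
t=10: [316, 328, 354, 171, 316, 328, 354, 171]
t=11: [114, 111, 158, 373, 114, 111, 158, 373]
t=12: [320, 332, 357, 172, 320, 332, 357, 172]
t=13: [113, 110, 157, 375, 113, 110, 157, 375]
t=14: [318, 330, 355, 171, 318, 330, 355, 171]
t=15: [114, 111, 158, 373, 114, 111, 158, 373]

Answer: 4
Key observation: The state at step 11, [114, 111, 158, 373, 114, 111, 158, 373], reappears at step 15 — and no state repeats earlier — so the cycle the system enters has period 4.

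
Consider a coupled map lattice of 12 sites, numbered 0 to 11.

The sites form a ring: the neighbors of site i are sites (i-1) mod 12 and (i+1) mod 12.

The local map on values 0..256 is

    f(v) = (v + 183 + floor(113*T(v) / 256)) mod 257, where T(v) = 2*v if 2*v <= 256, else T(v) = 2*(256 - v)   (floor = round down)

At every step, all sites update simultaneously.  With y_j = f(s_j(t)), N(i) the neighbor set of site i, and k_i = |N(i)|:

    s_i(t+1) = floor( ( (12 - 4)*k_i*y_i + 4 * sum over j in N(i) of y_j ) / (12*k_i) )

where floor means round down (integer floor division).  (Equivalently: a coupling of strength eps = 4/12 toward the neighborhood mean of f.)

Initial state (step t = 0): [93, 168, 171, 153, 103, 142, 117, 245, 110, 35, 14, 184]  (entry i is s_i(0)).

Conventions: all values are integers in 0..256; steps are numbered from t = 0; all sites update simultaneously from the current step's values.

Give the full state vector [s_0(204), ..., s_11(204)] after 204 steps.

Answer: [172, 172, 172, 172, 172, 172, 172, 172, 172, 172, 172, 172]
Key observation: The state at step 5, [172, 172, 172, 172, 172, 172, 172, 172, 172, 172, 172, 172], reappears at step 6: the system is in a cycle of period 1 from step 5 on.  Therefore the state at step 204 equals the state at step 5 + ((204 - 5) mod 1) = 5, which is [172, 172, 172, 172, 172, 172, 172, 172, 172, 172, 172, 172].

Derivation:
t=0: [93, 168, 171, 153, 103, 142, 117, 245, 110, 35, 14, 184]
t=1: [124, 159, 171, 161, 135, 156, 155, 166, 160, 222, 209, 167]
t=2: [162, 168, 171, 169, 168, 169, 170, 170, 171, 176, 175, 169]
t=3: [170, 171, 171, 171, 171, 171, 171, 171, 171, 172, 171, 171]
t=4: [171, 171, 172, 172, 172, 172, 172, 172, 172, 172, 172, 171]
t=5: [172, 172, 172, 172, 172, 172, 172, 172, 172, 172, 172, 172]
t=6: [172, 172, 172, 172, 172, 172, 172, 172, 172, 172, 172, 172]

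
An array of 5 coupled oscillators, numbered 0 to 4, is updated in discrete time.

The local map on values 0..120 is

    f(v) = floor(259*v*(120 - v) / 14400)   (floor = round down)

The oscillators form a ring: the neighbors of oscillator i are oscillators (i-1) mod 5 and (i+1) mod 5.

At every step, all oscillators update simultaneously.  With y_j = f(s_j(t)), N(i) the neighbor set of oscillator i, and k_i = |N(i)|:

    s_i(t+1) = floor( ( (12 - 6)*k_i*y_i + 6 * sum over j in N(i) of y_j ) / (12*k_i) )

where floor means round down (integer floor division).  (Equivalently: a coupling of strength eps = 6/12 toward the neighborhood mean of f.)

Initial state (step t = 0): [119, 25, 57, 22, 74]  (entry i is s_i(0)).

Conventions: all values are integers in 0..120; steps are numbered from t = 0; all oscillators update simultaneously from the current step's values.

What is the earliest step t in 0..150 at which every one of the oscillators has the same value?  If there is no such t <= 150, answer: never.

Answer: 4
Key observation: Synchronization is absorbing here: once all oscillators are equal they stay equal, and step 4 is the first all-equal step.

Derivation:
t=0: [119, 25, 57, 22, 74]  (not all equal)
t=1: [26, 37, 52, 50, 40]  (not all equal)
t=2: [49, 54, 60, 61, 54]  (not all equal)
t=3: [63, 63, 64, 64, 63]  (not all equal)
t=4: [64, 64, 64, 64, 64]  (all equal)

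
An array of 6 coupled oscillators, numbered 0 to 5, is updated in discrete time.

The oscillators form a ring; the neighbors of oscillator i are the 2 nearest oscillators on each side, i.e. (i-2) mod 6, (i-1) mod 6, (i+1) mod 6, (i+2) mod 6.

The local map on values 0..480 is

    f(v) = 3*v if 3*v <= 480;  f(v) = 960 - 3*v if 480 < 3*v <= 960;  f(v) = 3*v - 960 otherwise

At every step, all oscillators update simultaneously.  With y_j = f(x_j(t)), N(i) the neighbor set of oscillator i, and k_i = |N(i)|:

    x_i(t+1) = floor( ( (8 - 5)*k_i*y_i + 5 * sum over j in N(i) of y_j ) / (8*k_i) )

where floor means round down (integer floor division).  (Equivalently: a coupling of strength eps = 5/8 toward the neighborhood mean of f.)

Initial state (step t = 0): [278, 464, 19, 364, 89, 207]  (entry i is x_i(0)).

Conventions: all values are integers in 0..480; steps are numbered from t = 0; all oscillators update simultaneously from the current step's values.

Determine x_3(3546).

Answer: x_3(3546) = 170
Key observation: The state at step 31, [450, 450, 451, 450, 451, 450], reappears at step 43: the system is in a cycle of period 12 from step 31 on.  Therefore the state at step 3546 equals the state at step 31 + ((3546 - 31) mod 12) = 42, which is [170, 170, 169, 170, 169, 170].

Derivation:
t=0: [278, 464, 19, 364, 89, 207]
t=1: [218, 264, 170, 220, 202, 276]
t=2: [287, 248, 345, 285, 318, 225]
t=3: [128, 169, 94, 130, 90, 173]
t=4: [369, 403, 339, 372, 335, 399]
t=5: [147, 186, 114, 150, 110, 182]
t=6: [397, 408, 381, 401, 381, 408]
t=7: [226, 242, 212, 230, 212, 242]
t=8: [280, 261, 294, 275, 294, 261]
t=9: [124, 146, 108, 130, 108, 146]
t=10: [377, 402, 359, 384, 359, 402]
t=11: [177, 205, 157, 185, 157, 205]
t=12: [415, 387, 434, 406, 434, 387]
t=13: [276, 245, 297, 266, 297, 245]
t=14: [141, 176, 117, 152, 117, 176]
t=15: [403, 421, 391, 415, 391, 421]
t=16: [254, 277, 243, 268, 243, 277]
t=17: [186, 159, 198, 171, 198, 159]
t=18: [414, 443, 401, 431, 401, 443]
t=19: [297, 330, 282, 316, 282, 330]
t=20: [70, 46, 77, 49, 77, 46]
t=21: [194, 165, 200, 170, 200, 165]
t=22: [399, 432, 393, 426, 393, 432]
t=23: [262, 299, 255, 292, 255, 299]
t=24: [145, 104, 153, 112, 153, 104]
t=25: [404, 357, 413, 366, 413, 357]
t=26: [216, 163, 226, 173, 226, 163]
t=27: [352, 411, 341, 400, 341, 411]
t=28: [141, 207, 128, 195, 128, 207]
t=29: [384, 364, 381, 366, 381, 364]
t=30: [170, 150, 169, 150, 169, 150]
t=31: [450, 450, 451, 450, 451, 450]
t=32: [390, 390, 391, 390, 391, 390]
t=33: [210, 210, 211, 210, 211, 210]
t=34: [329, 329, 328, 329, 328, 329]
t=35: [26, 26, 25, 26, 25, 26]
t=36: [77, 77, 76, 77, 76, 77]
t=37: [230, 230, 229, 230, 229, 230]
t=38: [270, 270, 271, 270, 271, 270]
t=39: [149, 149, 148, 149, 148, 149]
t=40: [446, 446, 445, 446, 445, 446]
t=41: [377, 377, 376, 377, 376, 377]
t=42: [170, 170, 169, 170, 169, 170]
t=43: [450, 450, 451, 450, 451, 450]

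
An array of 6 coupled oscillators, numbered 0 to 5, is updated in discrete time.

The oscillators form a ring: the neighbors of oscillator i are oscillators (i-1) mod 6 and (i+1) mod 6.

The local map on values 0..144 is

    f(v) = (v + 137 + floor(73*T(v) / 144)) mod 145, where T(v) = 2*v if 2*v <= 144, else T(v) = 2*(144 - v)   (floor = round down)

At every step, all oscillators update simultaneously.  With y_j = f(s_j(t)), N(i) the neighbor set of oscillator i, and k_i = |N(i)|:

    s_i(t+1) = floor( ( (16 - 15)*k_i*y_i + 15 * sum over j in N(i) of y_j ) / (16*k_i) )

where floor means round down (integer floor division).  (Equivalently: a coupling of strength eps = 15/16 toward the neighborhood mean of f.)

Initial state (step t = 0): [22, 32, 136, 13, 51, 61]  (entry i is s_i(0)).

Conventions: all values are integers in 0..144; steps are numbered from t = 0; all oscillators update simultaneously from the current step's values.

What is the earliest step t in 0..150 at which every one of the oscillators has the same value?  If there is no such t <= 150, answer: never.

Answer: 3
Key observation: Synchronization is absorbing here: once all oscillators are equal they stay equal, and step 3 is the first all-equal step.

Derivation:
t=0: [22, 32, 136, 13, 51, 61]  (not all equal)
t=1: [81, 84, 43, 108, 67, 68]  (not all equal)
t=2: [132, 108, 132, 104, 131, 130]  (not all equal)
t=3: [136, 136, 136, 136, 136, 136]  (all equal)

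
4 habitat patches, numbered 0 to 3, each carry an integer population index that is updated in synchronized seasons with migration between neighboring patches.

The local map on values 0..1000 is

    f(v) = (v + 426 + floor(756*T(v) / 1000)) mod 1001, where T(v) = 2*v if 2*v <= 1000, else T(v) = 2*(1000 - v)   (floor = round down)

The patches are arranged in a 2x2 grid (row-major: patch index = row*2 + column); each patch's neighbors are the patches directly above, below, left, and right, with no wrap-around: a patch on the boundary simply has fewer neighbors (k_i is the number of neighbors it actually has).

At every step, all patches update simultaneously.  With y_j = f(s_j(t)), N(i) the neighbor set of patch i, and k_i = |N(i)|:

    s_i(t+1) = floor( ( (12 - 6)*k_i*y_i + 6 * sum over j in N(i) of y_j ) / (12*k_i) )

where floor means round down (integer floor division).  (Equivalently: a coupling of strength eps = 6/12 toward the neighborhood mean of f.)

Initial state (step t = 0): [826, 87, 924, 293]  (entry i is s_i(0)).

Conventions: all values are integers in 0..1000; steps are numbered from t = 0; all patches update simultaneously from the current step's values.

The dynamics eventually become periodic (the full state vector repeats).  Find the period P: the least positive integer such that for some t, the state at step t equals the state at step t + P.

Answer: 2
Key observation: The state at step 9, [619, 619, 619, 619], reappears at step 11 — and no state repeats earlier — so the cycle the system enters has period 2.

Derivation:
t=0: [826, 87, 924, 293]
t=1: [533, 490, 400, 357]
t=2: [603, 573, 460, 431]
t=3: [619, 605, 573, 559]
t=4: [627, 631, 639, 642]
t=5: [613, 612, 610, 609]
t=6: [623, 623, 624, 624]
t=7: [617, 617, 617, 617]
t=8: [621, 621, 621, 621]
t=9: [619, 619, 619, 619]
t=10: [620, 620, 620, 620]
t=11: [619, 619, 619, 619]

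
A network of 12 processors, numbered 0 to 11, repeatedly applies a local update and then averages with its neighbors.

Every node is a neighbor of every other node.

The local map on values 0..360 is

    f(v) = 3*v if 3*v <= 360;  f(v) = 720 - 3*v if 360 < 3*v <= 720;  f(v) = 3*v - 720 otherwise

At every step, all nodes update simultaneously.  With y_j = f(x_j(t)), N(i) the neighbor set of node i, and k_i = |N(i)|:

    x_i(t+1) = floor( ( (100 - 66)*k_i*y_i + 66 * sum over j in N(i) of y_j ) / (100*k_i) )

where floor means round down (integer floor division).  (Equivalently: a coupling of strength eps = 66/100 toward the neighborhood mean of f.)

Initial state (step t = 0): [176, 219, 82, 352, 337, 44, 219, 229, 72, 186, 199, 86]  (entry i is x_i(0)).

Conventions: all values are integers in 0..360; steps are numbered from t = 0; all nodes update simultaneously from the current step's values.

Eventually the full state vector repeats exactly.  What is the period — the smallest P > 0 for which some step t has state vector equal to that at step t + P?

Answer: 4
Key observation: The state at step 22, [334, 335, 331, 332, 331, 334, 335, 335, 332, 334, 334, 331], reappears at step 26 — and no state repeats earlier — so the cycle the system enters has period 4.

Derivation:
t=0: [176, 219, 82, 352, 337, 44, 219, 229, 72, 186, 199, 86]
t=1: [180, 144, 195, 220, 208, 163, 144, 136, 187, 172, 161, 199]
t=2: [189, 219, 176, 155, 165, 203, 219, 226, 183, 195, 205, 173]
t=3: [145, 120, 156, 174, 165, 134, 120, 114, 150, 140, 132, 159]
t=4: [288, 309, 279, 264, 271, 297, 309, 304, 284, 292, 299, 276]
t=5: [146, 164, 139, 126, 132, 154, 164, 160, 143, 150, 156, 136]
t=6: [278, 263, 284, 295, 290, 272, 263, 267, 281, 275, 270, 287]
t=7: [112, 99, 117, 126, 122, 106, 99, 102, 114, 109, 105, 119]
t=8: [330, 319, 334, 332, 335, 325, 319, 322, 332, 328, 324, 336]
t=9: [265, 256, 269, 267, 269, 261, 256, 258, 267, 264, 260, 270]
t=10: [71, 64, 75, 73, 75, 68, 64, 65, 73, 70, 67, 75]
t=11: [210, 204, 214, 212, 214, 208, 204, 205, 212, 210, 207, 214]
t=12: [91, 96, 87, 89, 87, 92, 96, 95, 89, 91, 93, 87]
t=13: [273, 277, 269, 271, 269, 274, 277, 276, 271, 273, 274, 269]
t=14: [98, 101, 95, 96, 95, 99, 101, 100, 96, 98, 99, 95]
t=15: [293, 295, 290, 291, 290, 294, 295, 295, 291, 293, 294, 290]
t=16: [158, 159, 155, 156, 155, 158, 159, 159, 156, 158, 158, 155]
t=17: [247, 246, 250, 249, 250, 247, 246, 246, 249, 247, 247, 250]
t=18: [22, 21, 25, 24, 25, 22, 21, 21, 24, 22, 22, 25]
t=19: [67, 66, 70, 69, 70, 67, 66, 66, 69, 67, 67, 70]
t=20: [202, 201, 205, 204, 205, 202, 201, 201, 204, 202, 202, 205]
t=21: [112, 113, 109, 110, 109, 112, 113, 113, 110, 112, 112, 109]
t=22: [334, 335, 331, 332, 331, 334, 335, 335, 332, 334, 334, 331]
t=23: [280, 281, 277, 278, 277, 280, 281, 281, 278, 280, 280, 277]
t=24: [118, 119, 115, 116, 115, 118, 119, 119, 116, 118, 118, 115]
t=25: [352, 353, 349, 350, 349, 352, 353, 353, 350, 352, 352, 349]
t=26: [334, 335, 331, 332, 331, 334, 335, 335, 332, 334, 334, 331]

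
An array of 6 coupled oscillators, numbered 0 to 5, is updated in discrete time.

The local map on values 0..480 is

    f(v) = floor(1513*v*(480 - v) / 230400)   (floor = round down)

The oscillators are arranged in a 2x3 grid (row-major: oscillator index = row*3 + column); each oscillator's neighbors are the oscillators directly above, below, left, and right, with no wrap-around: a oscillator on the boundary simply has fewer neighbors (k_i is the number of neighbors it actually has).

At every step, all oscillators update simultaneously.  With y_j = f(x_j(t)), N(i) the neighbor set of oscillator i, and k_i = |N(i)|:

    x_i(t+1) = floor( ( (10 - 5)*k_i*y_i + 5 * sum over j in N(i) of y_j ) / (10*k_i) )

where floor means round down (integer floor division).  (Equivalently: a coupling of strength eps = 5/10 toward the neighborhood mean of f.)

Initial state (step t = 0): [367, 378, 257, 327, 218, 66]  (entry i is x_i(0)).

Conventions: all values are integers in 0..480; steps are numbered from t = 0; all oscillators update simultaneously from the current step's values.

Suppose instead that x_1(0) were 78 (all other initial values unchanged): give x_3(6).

Answer: x_3(6) = 367
Key observation: This trace re-runs the system from the modified initial state.

Derivation:
t=0: [367, 78, 257, 327, 218, 66]
t=1: [269, 273, 284, 325, 306, 277]
t=2: [361, 366, 367, 345, 352, 363]
t=3: [285, 278, 273, 296, 290, 280]
t=4: [363, 366, 369, 359, 362, 366]
t=5: [278, 274, 270, 282, 278, 273]
t=6: [368, 369, 371, 367, 368, 370]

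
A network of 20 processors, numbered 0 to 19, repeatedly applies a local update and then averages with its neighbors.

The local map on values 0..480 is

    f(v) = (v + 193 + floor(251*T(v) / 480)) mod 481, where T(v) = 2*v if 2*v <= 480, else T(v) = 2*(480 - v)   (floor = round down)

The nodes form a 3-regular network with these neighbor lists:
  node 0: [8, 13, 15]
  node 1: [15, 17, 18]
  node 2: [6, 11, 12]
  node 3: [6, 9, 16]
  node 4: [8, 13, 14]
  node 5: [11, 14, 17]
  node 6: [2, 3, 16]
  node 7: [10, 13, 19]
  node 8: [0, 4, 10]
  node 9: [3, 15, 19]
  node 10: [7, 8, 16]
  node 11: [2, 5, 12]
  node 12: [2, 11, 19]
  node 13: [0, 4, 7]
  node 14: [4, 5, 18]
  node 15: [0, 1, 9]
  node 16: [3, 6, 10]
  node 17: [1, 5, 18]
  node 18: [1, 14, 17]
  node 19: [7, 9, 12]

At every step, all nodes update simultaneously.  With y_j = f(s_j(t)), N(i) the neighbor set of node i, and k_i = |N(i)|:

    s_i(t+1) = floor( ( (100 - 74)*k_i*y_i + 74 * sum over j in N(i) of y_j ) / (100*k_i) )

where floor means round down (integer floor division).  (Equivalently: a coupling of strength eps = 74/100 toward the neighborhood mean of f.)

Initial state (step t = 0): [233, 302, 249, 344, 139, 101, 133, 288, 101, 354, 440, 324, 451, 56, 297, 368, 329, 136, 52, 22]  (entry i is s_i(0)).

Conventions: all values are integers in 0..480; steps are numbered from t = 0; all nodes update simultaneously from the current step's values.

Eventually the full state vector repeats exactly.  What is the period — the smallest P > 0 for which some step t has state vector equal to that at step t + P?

Answer: 6
Key observation: The state at step 8, [194, 194, 194, 194, 194, 194, 194, 194, 194, 194, 194, 194, 194, 194, 194, 194, 194, 194, 194, 194], reappears at step 14 — and no state repeats earlier — so the cycle the system enters has period 6.

Derivation:
t=0: [233, 302, 249, 344, 139, 101, 133, 288, 101, 354, 440, 324, 451, 56, 297, 368, 329, 136, 52, 22]
t=1: [271, 290, 263, 263, 347, 318, 268, 234, 315, 207, 246, 247, 207, 293, 341, 195, 262, 343, 292, 207]
t=2: [177, 177, 184, 184, 198, 199, 201, 181, 199, 145, 198, 184, 167, 197, 198, 160, 201, 199, 199, 148]
t=3: [86, 87, 88, 85, 117, 110, 105, 82, 106, 36, 110, 87, 60, 97, 117, 48, 112, 107, 107, 38]
t=4: [364, 370, 366, 365, 416, 407, 392, 359, 406, 297, 402, 369, 331, 387, 423, 323, 403, 402, 406, 302]
t=5: [196, 196, 197, 197, 194, 195, 196, 197, 195, 199, 195, 196, 198, 196, 194, 198, 195, 195, 195, 198]
t=6: [112, 112, 114, 114, 109, 110, 112, 113, 110, 117, 111, 113, 115, 111, 108, 115, 111, 110, 110, 117]
t=7: [422, 421, 425, 425, 416, 418, 423, 424, 418, 429, 420, 424, 427, 420, 415, 426, 421, 418, 417, 429]
t=8: [194, 194, 194, 194, 194, 194, 194, 194, 194, 194, 194, 194, 194, 194, 194, 194, 194, 194, 194, 194]
t=9: [108, 108, 108, 108, 108, 108, 108, 108, 108, 108, 108, 108, 108, 108, 108, 108, 108, 108, 108, 108]
t=10: [413, 413, 413, 413, 413, 413, 413, 413, 413, 413, 413, 413, 413, 413, 413, 413, 413, 413, 413, 413]
t=11: [195, 195, 195, 195, 195, 195, 195, 195, 195, 195, 195, 195, 195, 195, 195, 195, 195, 195, 195, 195]
t=12: [110, 110, 110, 110, 110, 110, 110, 110, 110, 110, 110, 110, 110, 110, 110, 110, 110, 110, 110, 110]
t=13: [418, 418, 418, 418, 418, 418, 418, 418, 418, 418, 418, 418, 418, 418, 418, 418, 418, 418, 418, 418]
t=14: [194, 194, 194, 194, 194, 194, 194, 194, 194, 194, 194, 194, 194, 194, 194, 194, 194, 194, 194, 194]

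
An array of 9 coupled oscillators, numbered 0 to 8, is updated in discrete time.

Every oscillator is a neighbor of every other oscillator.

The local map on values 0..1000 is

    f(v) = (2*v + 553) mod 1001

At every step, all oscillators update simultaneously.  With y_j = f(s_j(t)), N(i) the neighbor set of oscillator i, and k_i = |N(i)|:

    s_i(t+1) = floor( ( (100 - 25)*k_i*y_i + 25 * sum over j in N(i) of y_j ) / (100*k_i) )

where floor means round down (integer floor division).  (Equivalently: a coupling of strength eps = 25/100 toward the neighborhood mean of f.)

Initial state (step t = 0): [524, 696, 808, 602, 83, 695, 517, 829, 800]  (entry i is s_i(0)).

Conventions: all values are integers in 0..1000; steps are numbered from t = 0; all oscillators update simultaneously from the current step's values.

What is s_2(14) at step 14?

Simulating step by step:
t=0: [524, 696, 808, 602, 83, 695, 517, 829, 800]
t=1: [589, 837, 278, 701, 675, 835, 579, 308, 267]
t=2: [652, 289, 205, 813, 776, 287, 638, 249, 190]
t=3: [745, 223, 822, 257, 204, 220, 725, 166, 800]
t=4: [163, 852, 274, 181, 824, 847, 134, 770, 242]
t=5: [742, 293, 182, 768, 253, 286, 700, 176, 136]
t=6: [151, 225, 785, 188, 167, 215, 810, 776, 719]
t=7: [772, 158, 244, 825, 795, 864, 280, 231, 869]
t=8: [132, 688, 92, 208, 165, 264, 144, 73, 271]
t=9: [776, 856, 718, 885, 823, 246, 793, 691, 256]
t=10: [169, 284, 805, 326, 236, 126, 193, 766, 141]
t=11: [767, 213, 242, 273, 144, 705, 801, 186, 727]
t=12: [188, 831, 153, 198, 732, 819, 237, 792, 131]
t=13: [796, 282, 746, 811, 139, 264, 147, 226, 714]
t=14: [203, 183, 131, 224, 697, 158, 709, 103, 804]

Answer: s_2(14) = 131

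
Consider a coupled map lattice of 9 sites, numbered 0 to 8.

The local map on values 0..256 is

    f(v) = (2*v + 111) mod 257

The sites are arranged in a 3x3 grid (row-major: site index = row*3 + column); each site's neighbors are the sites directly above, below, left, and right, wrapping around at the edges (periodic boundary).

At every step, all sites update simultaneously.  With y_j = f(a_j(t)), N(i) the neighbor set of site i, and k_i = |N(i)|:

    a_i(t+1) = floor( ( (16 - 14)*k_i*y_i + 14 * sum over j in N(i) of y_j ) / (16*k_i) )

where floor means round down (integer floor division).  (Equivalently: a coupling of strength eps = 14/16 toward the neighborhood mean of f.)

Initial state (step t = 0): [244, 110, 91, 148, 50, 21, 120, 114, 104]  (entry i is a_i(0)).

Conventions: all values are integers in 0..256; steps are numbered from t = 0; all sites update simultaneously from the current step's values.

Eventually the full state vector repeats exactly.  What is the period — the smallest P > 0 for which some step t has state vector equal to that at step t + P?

Answer: 16
Key observation: The state at step 32, [133, 134, 134, 133, 134, 134, 133, 133, 133], reappears at step 48 — and no state repeats earlier — so the cycle the system enters has period 16.

Derivation:
t=0: [244, 110, 91, 148, 50, 21, 120, 114, 104]
t=1: [88, 99, 86, 137, 126, 119, 94, 106, 87]
t=2: [58, 56, 47, 75, 87, 74, 60, 58, 52]
t=3: [173, 178, 171, 107, 103, 99, 176, 180, 172]
t=4: [173, 172, 168, 121, 126, 120, 174, 174, 170]
t=5: [175, 177, 173, 143, 142, 139, 176, 178, 174]
t=6: [190, 190, 188, 166, 168, 165, 191, 191, 188]
t=7: [223, 223, 221, 207, 207, 205, 223, 224, 222]
t=8: [35, 35, 34, 24, 24, 23, 36, 35, 34]
t=9: [176, 175, 175, 168, 168, 167, 176, 176, 175]
t=10: [201, 201, 200, 196, 196, 195, 202, 201, 201]
t=11: [197, 253, 253, 194, 249, 249, 221, 198, 197]
t=12: [137, 165, 164, 134, 162, 162, 221, 137, 137]
t=13: [131, 157, 157, 129, 156, 155, 115, 131, 131]
t=14: [130, 144, 144, 129, 143, 143, 111, 131, 130]
t=15: [117, 129, 129, 116, 129, 128, 109, 117, 117]
t=16: [94, 101, 101, 94, 100, 100, 85, 95, 94]
t=17: [44, 49, 49, 43, 49, 49, 40, 44, 44]
t=18: [201, 204, 204, 201, 204, 204, 197, 201, 201]
t=19: [144, 114, 114, 144, 114, 114, 255, 144, 144]
t=20: [108, 108, 108, 108, 108, 108, 137, 108, 108]
t=21: [82, 70, 70, 82, 70, 70, 77, 82, 82]
t=22: [117, 149, 149, 117, 149, 149, 16, 117, 117]
t=23: [128, 124, 124, 128, 124, 124, 94, 128, 128]
t=24: [91, 105, 105, 91, 105, 105, 101, 91, 91]
t=25: [52, 51, 51, 52, 51, 51, 38, 52, 52]
t=26: [208, 213, 213, 208, 213, 213, 211, 208, 208]
t=27: [18, 18, 18, 18, 18, 18, 13, 18, 18]
t=28: [144, 147, 147, 144, 147, 147, 145, 144, 144]
t=29: [145, 145, 145, 145, 145, 145, 142, 145, 145]
t=30: [142, 144, 144, 142, 144, 144, 143, 142, 142]
t=31: [140, 140, 140, 140, 140, 140, 138, 140, 140]
t=32: [133, 134, 134, 133, 134, 134, 133, 133, 133]
t=33: [120, 121, 121, 120, 121, 121, 120, 120, 120]
t=34: [94, 95, 95, 94, 95, 95, 94, 94, 94]
t=35: [42, 43, 43, 42, 43, 43, 42, 42, 42]
t=36: [195, 196, 196, 195, 196, 196, 195, 195, 195]
t=37: [244, 245, 245, 244, 245, 245, 244, 244, 244]
t=38: [85, 86, 86, 85, 86, 86, 85, 85, 85]
t=39: [24, 25, 25, 24, 25, 25, 24, 24, 24]
t=40: [159, 160, 160, 159, 160, 160, 159, 159, 159]
t=41: [172, 173, 173, 172, 173, 173, 172, 172, 172]
t=42: [198, 199, 199, 198, 199, 199, 198, 198, 198]
t=43: [250, 251, 251, 250, 251, 251, 250, 250, 250]
t=44: [97, 98, 98, 97, 98, 98, 97, 97, 97]
t=45: [48, 49, 49, 48, 49, 49, 48, 48, 48]
t=46: [207, 208, 208, 207, 208, 208, 207, 207, 207]
t=47: [11, 12, 12, 11, 12, 12, 11, 11, 11]
t=48: [133, 134, 134, 133, 134, 134, 133, 133, 133]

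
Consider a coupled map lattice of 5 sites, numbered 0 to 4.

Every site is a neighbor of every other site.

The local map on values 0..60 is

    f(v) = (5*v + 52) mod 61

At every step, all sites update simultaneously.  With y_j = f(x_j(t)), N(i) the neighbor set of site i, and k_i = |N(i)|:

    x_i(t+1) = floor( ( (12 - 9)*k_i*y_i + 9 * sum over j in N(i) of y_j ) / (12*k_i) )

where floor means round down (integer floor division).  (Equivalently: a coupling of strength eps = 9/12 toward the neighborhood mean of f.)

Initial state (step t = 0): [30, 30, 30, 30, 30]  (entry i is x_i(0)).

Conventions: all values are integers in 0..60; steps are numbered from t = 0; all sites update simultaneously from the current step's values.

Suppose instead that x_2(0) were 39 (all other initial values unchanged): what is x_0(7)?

Answer: x_0(7) = 13
Key observation: This trace re-runs the system from the modified initial state.

Derivation:
t=0: [30, 30, 39, 30, 30]
t=1: [16, 16, 15, 16, 16]
t=2: [9, 9, 8, 9, 9]
t=3: [35, 35, 34, 35, 35]
t=4: [43, 43, 42, 43, 43]
t=5: [22, 22, 21, 22, 22]
t=6: [39, 39, 38, 39, 39]
t=7: [13, 13, 17, 13, 13]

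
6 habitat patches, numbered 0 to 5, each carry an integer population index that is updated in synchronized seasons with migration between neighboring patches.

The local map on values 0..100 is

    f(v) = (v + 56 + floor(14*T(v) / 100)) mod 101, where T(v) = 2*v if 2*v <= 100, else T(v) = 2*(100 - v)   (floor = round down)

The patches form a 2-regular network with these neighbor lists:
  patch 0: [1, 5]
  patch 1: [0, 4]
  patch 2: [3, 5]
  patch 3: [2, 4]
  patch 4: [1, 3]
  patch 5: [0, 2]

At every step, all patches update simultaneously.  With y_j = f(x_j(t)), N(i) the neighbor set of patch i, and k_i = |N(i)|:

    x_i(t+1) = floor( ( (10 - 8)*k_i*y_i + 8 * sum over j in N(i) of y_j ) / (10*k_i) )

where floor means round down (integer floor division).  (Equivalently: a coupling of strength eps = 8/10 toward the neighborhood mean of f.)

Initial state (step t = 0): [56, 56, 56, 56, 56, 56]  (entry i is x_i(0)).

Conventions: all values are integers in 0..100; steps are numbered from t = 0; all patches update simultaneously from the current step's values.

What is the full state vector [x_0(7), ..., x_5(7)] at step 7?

Simulating step by step:
t=0: [56, 56, 56, 56, 56, 56]
t=1: [23, 23, 23, 23, 23, 23]
t=2: [85, 85, 85, 85, 85, 85]
t=3: [44, 44, 44, 44, 44, 44]
t=4: [11, 11, 11, 11, 11, 11]
t=5: [70, 70, 70, 70, 70, 70]
t=6: [33, 33, 33, 33, 33, 33]
t=7: [98, 98, 98, 98, 98, 98]

Answer: [98, 98, 98, 98, 98, 98]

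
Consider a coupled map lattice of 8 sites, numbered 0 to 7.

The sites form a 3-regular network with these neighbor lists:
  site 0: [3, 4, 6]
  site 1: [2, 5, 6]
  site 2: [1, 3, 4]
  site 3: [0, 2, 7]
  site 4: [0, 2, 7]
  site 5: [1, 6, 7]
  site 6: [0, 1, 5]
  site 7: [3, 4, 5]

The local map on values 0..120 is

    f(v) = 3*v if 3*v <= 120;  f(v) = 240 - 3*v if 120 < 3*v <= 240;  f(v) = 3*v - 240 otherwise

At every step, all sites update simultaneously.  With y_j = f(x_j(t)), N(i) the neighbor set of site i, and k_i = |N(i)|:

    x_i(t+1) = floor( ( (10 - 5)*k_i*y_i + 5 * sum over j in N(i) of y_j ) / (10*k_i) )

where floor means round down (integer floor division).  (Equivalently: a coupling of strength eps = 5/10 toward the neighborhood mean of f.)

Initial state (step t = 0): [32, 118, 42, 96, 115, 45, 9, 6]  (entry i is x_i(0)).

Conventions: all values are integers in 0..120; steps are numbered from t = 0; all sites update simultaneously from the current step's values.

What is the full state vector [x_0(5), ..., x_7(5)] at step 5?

Answer: [72, 108, 91, 54, 90, 95, 95, 72]

Derivation:
t=0: [32, 118, 42, 96, 115, 45, 9, 6]
t=1: [78, 98, 101, 62, 90, 79, 66, 52]
t=2: [24, 45, 54, 52, 40, 31, 31, 56]
t=3: [85, 96, 90, 79, 97, 91, 91, 85]
t=4: [22, 40, 32, 11, 35, 32, 32, 22]
t=5: [72, 108, 91, 54, 90, 95, 95, 72]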